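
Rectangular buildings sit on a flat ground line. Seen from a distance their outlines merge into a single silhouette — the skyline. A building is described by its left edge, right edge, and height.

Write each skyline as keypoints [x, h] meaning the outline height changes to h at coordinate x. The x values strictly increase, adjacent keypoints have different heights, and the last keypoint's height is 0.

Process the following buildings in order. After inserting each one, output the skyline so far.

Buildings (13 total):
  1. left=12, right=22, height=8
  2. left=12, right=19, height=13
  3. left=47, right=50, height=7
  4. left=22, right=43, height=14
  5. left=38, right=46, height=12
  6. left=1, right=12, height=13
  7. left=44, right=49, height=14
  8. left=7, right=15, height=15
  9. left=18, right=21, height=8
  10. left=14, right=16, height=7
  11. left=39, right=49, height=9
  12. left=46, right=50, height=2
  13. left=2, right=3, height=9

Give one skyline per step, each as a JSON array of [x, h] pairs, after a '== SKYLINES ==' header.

== SKYLINES ==
[[12,8],[22,0]]
[[12,13],[19,8],[22,0]]
[[12,13],[19,8],[22,0],[47,7],[50,0]]
[[12,13],[19,8],[22,14],[43,0],[47,7],[50,0]]
[[12,13],[19,8],[22,14],[43,12],[46,0],[47,7],[50,0]]
[[1,13],[19,8],[22,14],[43,12],[46,0],[47,7],[50,0]]
[[1,13],[19,8],[22,14],[43,12],[44,14],[49,7],[50,0]]
[[1,13],[7,15],[15,13],[19,8],[22,14],[43,12],[44,14],[49,7],[50,0]]
[[1,13],[7,15],[15,13],[19,8],[22,14],[43,12],[44,14],[49,7],[50,0]]
[[1,13],[7,15],[15,13],[19,8],[22,14],[43,12],[44,14],[49,7],[50,0]]
[[1,13],[7,15],[15,13],[19,8],[22,14],[43,12],[44,14],[49,7],[50,0]]
[[1,13],[7,15],[15,13],[19,8],[22,14],[43,12],[44,14],[49,7],[50,0]]
[[1,13],[7,15],[15,13],[19,8],[22,14],[43,12],[44,14],[49,7],[50,0]]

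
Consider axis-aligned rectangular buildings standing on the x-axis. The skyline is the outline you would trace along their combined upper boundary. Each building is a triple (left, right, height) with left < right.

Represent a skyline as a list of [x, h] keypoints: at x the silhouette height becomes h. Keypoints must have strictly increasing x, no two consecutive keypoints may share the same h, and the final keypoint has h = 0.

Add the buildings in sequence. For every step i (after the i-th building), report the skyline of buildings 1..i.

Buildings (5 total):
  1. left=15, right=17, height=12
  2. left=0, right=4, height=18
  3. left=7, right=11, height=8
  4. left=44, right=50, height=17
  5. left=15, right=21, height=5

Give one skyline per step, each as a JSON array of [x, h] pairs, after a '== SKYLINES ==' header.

== SKYLINES ==
[[15,12],[17,0]]
[[0,18],[4,0],[15,12],[17,0]]
[[0,18],[4,0],[7,8],[11,0],[15,12],[17,0]]
[[0,18],[4,0],[7,8],[11,0],[15,12],[17,0],[44,17],[50,0]]
[[0,18],[4,0],[7,8],[11,0],[15,12],[17,5],[21,0],[44,17],[50,0]]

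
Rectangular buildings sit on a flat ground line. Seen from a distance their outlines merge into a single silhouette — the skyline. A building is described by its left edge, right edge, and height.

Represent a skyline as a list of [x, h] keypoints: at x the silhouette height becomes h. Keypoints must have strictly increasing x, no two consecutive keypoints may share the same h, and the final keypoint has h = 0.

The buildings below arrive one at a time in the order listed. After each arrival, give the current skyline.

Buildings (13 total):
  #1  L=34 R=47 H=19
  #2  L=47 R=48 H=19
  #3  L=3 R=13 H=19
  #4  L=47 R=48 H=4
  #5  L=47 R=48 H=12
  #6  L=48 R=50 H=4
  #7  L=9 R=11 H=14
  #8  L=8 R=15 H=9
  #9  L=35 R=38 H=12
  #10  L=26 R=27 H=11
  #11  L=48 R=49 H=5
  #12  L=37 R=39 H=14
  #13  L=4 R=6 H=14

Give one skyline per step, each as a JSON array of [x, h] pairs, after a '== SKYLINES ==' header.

== SKYLINES ==
[[34,19],[47,0]]
[[34,19],[48,0]]
[[3,19],[13,0],[34,19],[48,0]]
[[3,19],[13,0],[34,19],[48,0]]
[[3,19],[13,0],[34,19],[48,0]]
[[3,19],[13,0],[34,19],[48,4],[50,0]]
[[3,19],[13,0],[34,19],[48,4],[50,0]]
[[3,19],[13,9],[15,0],[34,19],[48,4],[50,0]]
[[3,19],[13,9],[15,0],[34,19],[48,4],[50,0]]
[[3,19],[13,9],[15,0],[26,11],[27,0],[34,19],[48,4],[50,0]]
[[3,19],[13,9],[15,0],[26,11],[27,0],[34,19],[48,5],[49,4],[50,0]]
[[3,19],[13,9],[15,0],[26,11],[27,0],[34,19],[48,5],[49,4],[50,0]]
[[3,19],[13,9],[15,0],[26,11],[27,0],[34,19],[48,5],[49,4],[50,0]]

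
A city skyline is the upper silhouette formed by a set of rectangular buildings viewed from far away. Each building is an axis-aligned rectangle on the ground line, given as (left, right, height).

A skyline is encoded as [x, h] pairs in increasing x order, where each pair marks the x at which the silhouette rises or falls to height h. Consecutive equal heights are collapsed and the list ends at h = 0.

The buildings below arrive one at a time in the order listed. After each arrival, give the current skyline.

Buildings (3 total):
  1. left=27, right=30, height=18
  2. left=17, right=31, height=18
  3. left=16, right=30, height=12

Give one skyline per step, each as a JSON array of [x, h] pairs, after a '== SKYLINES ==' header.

== SKYLINES ==
[[27,18],[30,0]]
[[17,18],[31,0]]
[[16,12],[17,18],[31,0]]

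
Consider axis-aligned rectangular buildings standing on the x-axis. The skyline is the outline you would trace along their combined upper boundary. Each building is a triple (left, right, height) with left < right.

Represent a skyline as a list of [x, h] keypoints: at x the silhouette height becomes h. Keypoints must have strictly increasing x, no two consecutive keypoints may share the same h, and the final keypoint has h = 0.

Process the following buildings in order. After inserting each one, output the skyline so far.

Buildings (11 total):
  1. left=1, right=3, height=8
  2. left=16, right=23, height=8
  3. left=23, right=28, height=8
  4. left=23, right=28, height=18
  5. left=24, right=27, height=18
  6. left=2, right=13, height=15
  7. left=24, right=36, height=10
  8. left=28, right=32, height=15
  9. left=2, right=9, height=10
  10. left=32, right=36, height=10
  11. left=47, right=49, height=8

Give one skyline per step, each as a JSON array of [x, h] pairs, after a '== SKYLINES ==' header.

== SKYLINES ==
[[1,8],[3,0]]
[[1,8],[3,0],[16,8],[23,0]]
[[1,8],[3,0],[16,8],[28,0]]
[[1,8],[3,0],[16,8],[23,18],[28,0]]
[[1,8],[3,0],[16,8],[23,18],[28,0]]
[[1,8],[2,15],[13,0],[16,8],[23,18],[28,0]]
[[1,8],[2,15],[13,0],[16,8],[23,18],[28,10],[36,0]]
[[1,8],[2,15],[13,0],[16,8],[23,18],[28,15],[32,10],[36,0]]
[[1,8],[2,15],[13,0],[16,8],[23,18],[28,15],[32,10],[36,0]]
[[1,8],[2,15],[13,0],[16,8],[23,18],[28,15],[32,10],[36,0]]
[[1,8],[2,15],[13,0],[16,8],[23,18],[28,15],[32,10],[36,0],[47,8],[49,0]]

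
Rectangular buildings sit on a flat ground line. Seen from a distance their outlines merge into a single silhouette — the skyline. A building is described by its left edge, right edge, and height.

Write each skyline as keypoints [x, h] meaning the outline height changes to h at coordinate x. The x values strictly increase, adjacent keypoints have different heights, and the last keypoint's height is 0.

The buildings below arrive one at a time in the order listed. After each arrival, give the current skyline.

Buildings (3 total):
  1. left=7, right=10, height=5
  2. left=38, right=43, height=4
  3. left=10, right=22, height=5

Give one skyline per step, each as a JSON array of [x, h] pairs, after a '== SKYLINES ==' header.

== SKYLINES ==
[[7,5],[10,0]]
[[7,5],[10,0],[38,4],[43,0]]
[[7,5],[22,0],[38,4],[43,0]]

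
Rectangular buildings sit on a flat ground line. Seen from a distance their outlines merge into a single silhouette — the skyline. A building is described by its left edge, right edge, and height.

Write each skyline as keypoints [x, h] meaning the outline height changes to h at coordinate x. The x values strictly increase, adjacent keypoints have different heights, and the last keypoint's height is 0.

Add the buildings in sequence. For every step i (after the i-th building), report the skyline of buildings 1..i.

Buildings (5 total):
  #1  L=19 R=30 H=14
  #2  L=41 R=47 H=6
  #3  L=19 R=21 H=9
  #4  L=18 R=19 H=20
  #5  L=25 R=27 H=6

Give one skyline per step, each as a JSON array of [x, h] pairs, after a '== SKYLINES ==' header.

== SKYLINES ==
[[19,14],[30,0]]
[[19,14],[30,0],[41,6],[47,0]]
[[19,14],[30,0],[41,6],[47,0]]
[[18,20],[19,14],[30,0],[41,6],[47,0]]
[[18,20],[19,14],[30,0],[41,6],[47,0]]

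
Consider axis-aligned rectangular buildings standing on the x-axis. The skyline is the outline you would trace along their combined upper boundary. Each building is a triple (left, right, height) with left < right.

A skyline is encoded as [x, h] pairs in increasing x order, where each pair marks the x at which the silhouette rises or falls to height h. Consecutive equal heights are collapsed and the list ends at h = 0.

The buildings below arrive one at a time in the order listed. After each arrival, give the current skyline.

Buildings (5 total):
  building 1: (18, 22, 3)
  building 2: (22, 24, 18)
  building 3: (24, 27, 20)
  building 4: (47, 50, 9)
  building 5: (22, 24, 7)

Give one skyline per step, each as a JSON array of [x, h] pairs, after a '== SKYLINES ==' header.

== SKYLINES ==
[[18,3],[22,0]]
[[18,3],[22,18],[24,0]]
[[18,3],[22,18],[24,20],[27,0]]
[[18,3],[22,18],[24,20],[27,0],[47,9],[50,0]]
[[18,3],[22,18],[24,20],[27,0],[47,9],[50,0]]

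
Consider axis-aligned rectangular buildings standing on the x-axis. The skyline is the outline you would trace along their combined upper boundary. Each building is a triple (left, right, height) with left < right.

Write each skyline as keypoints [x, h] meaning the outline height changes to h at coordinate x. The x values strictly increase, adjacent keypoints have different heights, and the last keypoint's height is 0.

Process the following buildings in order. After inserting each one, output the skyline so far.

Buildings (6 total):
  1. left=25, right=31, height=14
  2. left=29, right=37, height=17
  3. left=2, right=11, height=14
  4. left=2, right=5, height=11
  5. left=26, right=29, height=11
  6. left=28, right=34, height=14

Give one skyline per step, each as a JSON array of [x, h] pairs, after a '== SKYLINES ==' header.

== SKYLINES ==
[[25,14],[31,0]]
[[25,14],[29,17],[37,0]]
[[2,14],[11,0],[25,14],[29,17],[37,0]]
[[2,14],[11,0],[25,14],[29,17],[37,0]]
[[2,14],[11,0],[25,14],[29,17],[37,0]]
[[2,14],[11,0],[25,14],[29,17],[37,0]]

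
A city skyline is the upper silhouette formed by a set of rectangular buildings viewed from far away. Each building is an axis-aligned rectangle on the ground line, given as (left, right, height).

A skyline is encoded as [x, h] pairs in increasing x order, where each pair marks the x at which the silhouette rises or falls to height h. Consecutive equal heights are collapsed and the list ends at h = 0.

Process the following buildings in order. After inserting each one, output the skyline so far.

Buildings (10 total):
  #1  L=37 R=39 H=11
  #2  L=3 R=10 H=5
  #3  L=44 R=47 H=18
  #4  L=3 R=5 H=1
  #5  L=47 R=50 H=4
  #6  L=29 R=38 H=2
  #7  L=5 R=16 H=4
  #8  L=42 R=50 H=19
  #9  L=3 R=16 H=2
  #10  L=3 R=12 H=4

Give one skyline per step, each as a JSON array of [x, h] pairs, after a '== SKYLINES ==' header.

== SKYLINES ==
[[37,11],[39,0]]
[[3,5],[10,0],[37,11],[39,0]]
[[3,5],[10,0],[37,11],[39,0],[44,18],[47,0]]
[[3,5],[10,0],[37,11],[39,0],[44,18],[47,0]]
[[3,5],[10,0],[37,11],[39,0],[44,18],[47,4],[50,0]]
[[3,5],[10,0],[29,2],[37,11],[39,0],[44,18],[47,4],[50,0]]
[[3,5],[10,4],[16,0],[29,2],[37,11],[39,0],[44,18],[47,4],[50,0]]
[[3,5],[10,4],[16,0],[29,2],[37,11],[39,0],[42,19],[50,0]]
[[3,5],[10,4],[16,0],[29,2],[37,11],[39,0],[42,19],[50,0]]
[[3,5],[10,4],[16,0],[29,2],[37,11],[39,0],[42,19],[50,0]]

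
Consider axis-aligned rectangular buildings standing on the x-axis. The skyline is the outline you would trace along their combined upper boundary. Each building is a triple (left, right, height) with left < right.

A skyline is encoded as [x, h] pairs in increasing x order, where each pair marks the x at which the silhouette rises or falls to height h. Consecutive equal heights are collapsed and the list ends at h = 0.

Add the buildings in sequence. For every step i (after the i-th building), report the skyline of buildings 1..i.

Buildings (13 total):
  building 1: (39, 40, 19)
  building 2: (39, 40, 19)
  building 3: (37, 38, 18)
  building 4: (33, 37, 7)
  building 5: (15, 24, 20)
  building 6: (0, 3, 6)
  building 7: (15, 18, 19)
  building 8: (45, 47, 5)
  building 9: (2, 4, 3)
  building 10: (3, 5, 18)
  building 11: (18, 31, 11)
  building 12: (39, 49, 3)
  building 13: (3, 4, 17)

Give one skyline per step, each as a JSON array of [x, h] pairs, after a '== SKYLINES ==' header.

== SKYLINES ==
[[39,19],[40,0]]
[[39,19],[40,0]]
[[37,18],[38,0],[39,19],[40,0]]
[[33,7],[37,18],[38,0],[39,19],[40,0]]
[[15,20],[24,0],[33,7],[37,18],[38,0],[39,19],[40,0]]
[[0,6],[3,0],[15,20],[24,0],[33,7],[37,18],[38,0],[39,19],[40,0]]
[[0,6],[3,0],[15,20],[24,0],[33,7],[37,18],[38,0],[39,19],[40,0]]
[[0,6],[3,0],[15,20],[24,0],[33,7],[37,18],[38,0],[39,19],[40,0],[45,5],[47,0]]
[[0,6],[3,3],[4,0],[15,20],[24,0],[33,7],[37,18],[38,0],[39,19],[40,0],[45,5],[47,0]]
[[0,6],[3,18],[5,0],[15,20],[24,0],[33,7],[37,18],[38,0],[39,19],[40,0],[45,5],[47,0]]
[[0,6],[3,18],[5,0],[15,20],[24,11],[31,0],[33,7],[37,18],[38,0],[39,19],[40,0],[45,5],[47,0]]
[[0,6],[3,18],[5,0],[15,20],[24,11],[31,0],[33,7],[37,18],[38,0],[39,19],[40,3],[45,5],[47,3],[49,0]]
[[0,6],[3,18],[5,0],[15,20],[24,11],[31,0],[33,7],[37,18],[38,0],[39,19],[40,3],[45,5],[47,3],[49,0]]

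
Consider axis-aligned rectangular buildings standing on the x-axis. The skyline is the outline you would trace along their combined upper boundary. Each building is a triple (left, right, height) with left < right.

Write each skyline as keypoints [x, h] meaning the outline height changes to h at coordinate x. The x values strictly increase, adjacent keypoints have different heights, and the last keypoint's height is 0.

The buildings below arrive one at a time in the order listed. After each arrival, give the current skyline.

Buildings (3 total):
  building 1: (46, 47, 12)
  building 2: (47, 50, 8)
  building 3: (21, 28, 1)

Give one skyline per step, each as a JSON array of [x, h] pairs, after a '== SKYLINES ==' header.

== SKYLINES ==
[[46,12],[47,0]]
[[46,12],[47,8],[50,0]]
[[21,1],[28,0],[46,12],[47,8],[50,0]]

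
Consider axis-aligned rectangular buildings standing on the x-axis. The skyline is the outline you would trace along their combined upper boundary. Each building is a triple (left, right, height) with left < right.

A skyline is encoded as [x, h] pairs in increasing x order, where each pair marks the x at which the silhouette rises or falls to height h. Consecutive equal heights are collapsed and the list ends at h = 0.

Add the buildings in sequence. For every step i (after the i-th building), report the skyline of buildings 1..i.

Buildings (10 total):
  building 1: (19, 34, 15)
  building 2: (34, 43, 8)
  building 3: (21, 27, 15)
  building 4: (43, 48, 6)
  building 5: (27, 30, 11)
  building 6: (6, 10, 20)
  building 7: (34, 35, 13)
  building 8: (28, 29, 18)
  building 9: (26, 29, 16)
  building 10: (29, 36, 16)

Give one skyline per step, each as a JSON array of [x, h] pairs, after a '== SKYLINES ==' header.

== SKYLINES ==
[[19,15],[34,0]]
[[19,15],[34,8],[43,0]]
[[19,15],[34,8],[43,0]]
[[19,15],[34,8],[43,6],[48,0]]
[[19,15],[34,8],[43,6],[48,0]]
[[6,20],[10,0],[19,15],[34,8],[43,6],[48,0]]
[[6,20],[10,0],[19,15],[34,13],[35,8],[43,6],[48,0]]
[[6,20],[10,0],[19,15],[28,18],[29,15],[34,13],[35,8],[43,6],[48,0]]
[[6,20],[10,0],[19,15],[26,16],[28,18],[29,15],[34,13],[35,8],[43,6],[48,0]]
[[6,20],[10,0],[19,15],[26,16],[28,18],[29,16],[36,8],[43,6],[48,0]]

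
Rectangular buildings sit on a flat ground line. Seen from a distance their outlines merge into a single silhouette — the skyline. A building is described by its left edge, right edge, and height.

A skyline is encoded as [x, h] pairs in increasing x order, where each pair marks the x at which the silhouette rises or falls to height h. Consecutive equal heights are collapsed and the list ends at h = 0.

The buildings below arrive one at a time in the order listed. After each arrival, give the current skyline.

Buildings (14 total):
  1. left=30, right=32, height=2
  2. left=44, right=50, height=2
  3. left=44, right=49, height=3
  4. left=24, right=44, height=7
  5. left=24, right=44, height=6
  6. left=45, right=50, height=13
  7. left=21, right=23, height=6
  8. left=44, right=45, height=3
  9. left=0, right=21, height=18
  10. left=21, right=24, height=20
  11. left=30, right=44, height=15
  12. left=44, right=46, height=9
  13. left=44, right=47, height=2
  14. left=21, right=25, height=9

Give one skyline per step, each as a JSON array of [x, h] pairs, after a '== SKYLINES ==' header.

== SKYLINES ==
[[30,2],[32,0]]
[[30,2],[32,0],[44,2],[50,0]]
[[30,2],[32,0],[44,3],[49,2],[50,0]]
[[24,7],[44,3],[49,2],[50,0]]
[[24,7],[44,3],[49,2],[50,0]]
[[24,7],[44,3],[45,13],[50,0]]
[[21,6],[23,0],[24,7],[44,3],[45,13],[50,0]]
[[21,6],[23,0],[24,7],[44,3],[45,13],[50,0]]
[[0,18],[21,6],[23,0],[24,7],[44,3],[45,13],[50,0]]
[[0,18],[21,20],[24,7],[44,3],[45,13],[50,0]]
[[0,18],[21,20],[24,7],[30,15],[44,3],[45,13],[50,0]]
[[0,18],[21,20],[24,7],[30,15],[44,9],[45,13],[50,0]]
[[0,18],[21,20],[24,7],[30,15],[44,9],[45,13],[50,0]]
[[0,18],[21,20],[24,9],[25,7],[30,15],[44,9],[45,13],[50,0]]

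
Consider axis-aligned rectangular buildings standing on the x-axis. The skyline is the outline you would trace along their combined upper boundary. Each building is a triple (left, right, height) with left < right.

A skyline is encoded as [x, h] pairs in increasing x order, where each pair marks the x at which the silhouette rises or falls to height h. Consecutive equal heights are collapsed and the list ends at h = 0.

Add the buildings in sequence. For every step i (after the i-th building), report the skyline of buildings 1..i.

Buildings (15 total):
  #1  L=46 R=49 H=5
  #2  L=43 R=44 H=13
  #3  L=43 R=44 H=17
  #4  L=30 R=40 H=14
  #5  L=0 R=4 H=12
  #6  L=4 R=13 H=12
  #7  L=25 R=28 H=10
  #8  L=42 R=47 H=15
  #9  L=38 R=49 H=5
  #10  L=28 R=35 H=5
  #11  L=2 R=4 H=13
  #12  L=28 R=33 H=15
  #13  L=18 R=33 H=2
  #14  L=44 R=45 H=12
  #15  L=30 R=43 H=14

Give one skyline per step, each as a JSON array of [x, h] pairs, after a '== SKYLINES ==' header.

== SKYLINES ==
[[46,5],[49,0]]
[[43,13],[44,0],[46,5],[49,0]]
[[43,17],[44,0],[46,5],[49,0]]
[[30,14],[40,0],[43,17],[44,0],[46,5],[49,0]]
[[0,12],[4,0],[30,14],[40,0],[43,17],[44,0],[46,5],[49,0]]
[[0,12],[13,0],[30,14],[40,0],[43,17],[44,0],[46,5],[49,0]]
[[0,12],[13,0],[25,10],[28,0],[30,14],[40,0],[43,17],[44,0],[46,5],[49,0]]
[[0,12],[13,0],[25,10],[28,0],[30,14],[40,0],[42,15],[43,17],[44,15],[47,5],[49,0]]
[[0,12],[13,0],[25,10],[28,0],[30,14],[40,5],[42,15],[43,17],[44,15],[47,5],[49,0]]
[[0,12],[13,0],[25,10],[28,5],[30,14],[40,5],[42,15],[43,17],[44,15],[47,5],[49,0]]
[[0,12],[2,13],[4,12],[13,0],[25,10],[28,5],[30,14],[40,5],[42,15],[43,17],[44,15],[47,5],[49,0]]
[[0,12],[2,13],[4,12],[13,0],[25,10],[28,15],[33,14],[40,5],[42,15],[43,17],[44,15],[47,5],[49,0]]
[[0,12],[2,13],[4,12],[13,0],[18,2],[25,10],[28,15],[33,14],[40,5],[42,15],[43,17],[44,15],[47,5],[49,0]]
[[0,12],[2,13],[4,12],[13,0],[18,2],[25,10],[28,15],[33,14],[40,5],[42,15],[43,17],[44,15],[47,5],[49,0]]
[[0,12],[2,13],[4,12],[13,0],[18,2],[25,10],[28,15],[33,14],[42,15],[43,17],[44,15],[47,5],[49,0]]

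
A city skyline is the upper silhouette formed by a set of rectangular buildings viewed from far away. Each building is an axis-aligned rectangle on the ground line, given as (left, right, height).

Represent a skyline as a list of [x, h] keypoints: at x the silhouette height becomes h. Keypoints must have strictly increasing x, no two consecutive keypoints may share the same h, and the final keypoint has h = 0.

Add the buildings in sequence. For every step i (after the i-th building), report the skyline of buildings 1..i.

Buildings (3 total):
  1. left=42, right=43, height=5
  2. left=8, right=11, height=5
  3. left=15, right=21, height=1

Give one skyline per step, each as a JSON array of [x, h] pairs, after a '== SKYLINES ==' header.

== SKYLINES ==
[[42,5],[43,0]]
[[8,5],[11,0],[42,5],[43,0]]
[[8,5],[11,0],[15,1],[21,0],[42,5],[43,0]]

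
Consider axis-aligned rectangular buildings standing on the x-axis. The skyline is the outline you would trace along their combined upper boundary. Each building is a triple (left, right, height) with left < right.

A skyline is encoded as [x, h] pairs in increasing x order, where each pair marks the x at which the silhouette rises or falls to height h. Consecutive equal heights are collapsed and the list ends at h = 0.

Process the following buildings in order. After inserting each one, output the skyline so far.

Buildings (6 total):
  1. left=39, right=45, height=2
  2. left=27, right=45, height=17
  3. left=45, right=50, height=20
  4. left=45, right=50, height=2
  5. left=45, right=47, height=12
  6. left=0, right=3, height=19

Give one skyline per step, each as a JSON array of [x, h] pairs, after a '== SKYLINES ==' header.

== SKYLINES ==
[[39,2],[45,0]]
[[27,17],[45,0]]
[[27,17],[45,20],[50,0]]
[[27,17],[45,20],[50,0]]
[[27,17],[45,20],[50,0]]
[[0,19],[3,0],[27,17],[45,20],[50,0]]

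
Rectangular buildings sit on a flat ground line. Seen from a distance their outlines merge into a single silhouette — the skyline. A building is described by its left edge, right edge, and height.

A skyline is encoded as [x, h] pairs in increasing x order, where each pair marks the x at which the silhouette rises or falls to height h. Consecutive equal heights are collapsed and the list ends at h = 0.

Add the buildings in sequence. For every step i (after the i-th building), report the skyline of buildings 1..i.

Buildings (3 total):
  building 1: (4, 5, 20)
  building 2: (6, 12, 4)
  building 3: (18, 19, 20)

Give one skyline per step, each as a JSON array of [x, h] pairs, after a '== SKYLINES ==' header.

== SKYLINES ==
[[4,20],[5,0]]
[[4,20],[5,0],[6,4],[12,0]]
[[4,20],[5,0],[6,4],[12,0],[18,20],[19,0]]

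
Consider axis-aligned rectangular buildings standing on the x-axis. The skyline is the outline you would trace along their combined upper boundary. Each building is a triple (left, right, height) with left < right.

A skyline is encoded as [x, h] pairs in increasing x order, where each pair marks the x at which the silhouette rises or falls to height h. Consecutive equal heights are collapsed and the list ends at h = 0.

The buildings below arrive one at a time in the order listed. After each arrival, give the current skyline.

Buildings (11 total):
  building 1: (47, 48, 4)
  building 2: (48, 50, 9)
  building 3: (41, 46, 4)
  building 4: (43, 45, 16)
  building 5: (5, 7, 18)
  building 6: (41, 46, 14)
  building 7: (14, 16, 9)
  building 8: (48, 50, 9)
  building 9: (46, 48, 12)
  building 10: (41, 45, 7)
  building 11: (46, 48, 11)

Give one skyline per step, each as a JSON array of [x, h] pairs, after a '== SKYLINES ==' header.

== SKYLINES ==
[[47,4],[48,0]]
[[47,4],[48,9],[50,0]]
[[41,4],[46,0],[47,4],[48,9],[50,0]]
[[41,4],[43,16],[45,4],[46,0],[47,4],[48,9],[50,0]]
[[5,18],[7,0],[41,4],[43,16],[45,4],[46,0],[47,4],[48,9],[50,0]]
[[5,18],[7,0],[41,14],[43,16],[45,14],[46,0],[47,4],[48,9],[50,0]]
[[5,18],[7,0],[14,9],[16,0],[41,14],[43,16],[45,14],[46,0],[47,4],[48,9],[50,0]]
[[5,18],[7,0],[14,9],[16,0],[41,14],[43,16],[45,14],[46,0],[47,4],[48,9],[50,0]]
[[5,18],[7,0],[14,9],[16,0],[41,14],[43,16],[45,14],[46,12],[48,9],[50,0]]
[[5,18],[7,0],[14,9],[16,0],[41,14],[43,16],[45,14],[46,12],[48,9],[50,0]]
[[5,18],[7,0],[14,9],[16,0],[41,14],[43,16],[45,14],[46,12],[48,9],[50,0]]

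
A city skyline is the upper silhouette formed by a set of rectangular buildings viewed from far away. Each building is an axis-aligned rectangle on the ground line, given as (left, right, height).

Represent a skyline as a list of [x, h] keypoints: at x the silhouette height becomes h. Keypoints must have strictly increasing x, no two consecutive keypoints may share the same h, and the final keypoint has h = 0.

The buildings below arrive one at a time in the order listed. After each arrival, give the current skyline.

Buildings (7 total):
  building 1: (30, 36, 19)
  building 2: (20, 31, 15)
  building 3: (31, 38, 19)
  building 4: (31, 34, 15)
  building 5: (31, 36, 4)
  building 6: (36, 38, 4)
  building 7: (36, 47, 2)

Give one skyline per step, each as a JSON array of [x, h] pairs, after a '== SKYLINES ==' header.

== SKYLINES ==
[[30,19],[36,0]]
[[20,15],[30,19],[36,0]]
[[20,15],[30,19],[38,0]]
[[20,15],[30,19],[38,0]]
[[20,15],[30,19],[38,0]]
[[20,15],[30,19],[38,0]]
[[20,15],[30,19],[38,2],[47,0]]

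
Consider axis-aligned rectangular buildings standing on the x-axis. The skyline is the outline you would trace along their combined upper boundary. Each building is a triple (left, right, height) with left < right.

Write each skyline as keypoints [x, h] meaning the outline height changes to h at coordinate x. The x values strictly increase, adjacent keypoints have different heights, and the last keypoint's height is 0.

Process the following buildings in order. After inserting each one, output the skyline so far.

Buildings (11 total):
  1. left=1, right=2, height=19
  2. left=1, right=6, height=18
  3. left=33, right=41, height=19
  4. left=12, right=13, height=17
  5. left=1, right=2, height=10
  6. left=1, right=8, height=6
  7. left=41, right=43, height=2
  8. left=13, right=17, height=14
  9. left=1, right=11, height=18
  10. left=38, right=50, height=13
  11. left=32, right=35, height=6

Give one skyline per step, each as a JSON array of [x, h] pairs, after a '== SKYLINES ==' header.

== SKYLINES ==
[[1,19],[2,0]]
[[1,19],[2,18],[6,0]]
[[1,19],[2,18],[6,0],[33,19],[41,0]]
[[1,19],[2,18],[6,0],[12,17],[13,0],[33,19],[41,0]]
[[1,19],[2,18],[6,0],[12,17],[13,0],[33,19],[41,0]]
[[1,19],[2,18],[6,6],[8,0],[12,17],[13,0],[33,19],[41,0]]
[[1,19],[2,18],[6,6],[8,0],[12,17],[13,0],[33,19],[41,2],[43,0]]
[[1,19],[2,18],[6,6],[8,0],[12,17],[13,14],[17,0],[33,19],[41,2],[43,0]]
[[1,19],[2,18],[11,0],[12,17],[13,14],[17,0],[33,19],[41,2],[43,0]]
[[1,19],[2,18],[11,0],[12,17],[13,14],[17,0],[33,19],[41,13],[50,0]]
[[1,19],[2,18],[11,0],[12,17],[13,14],[17,0],[32,6],[33,19],[41,13],[50,0]]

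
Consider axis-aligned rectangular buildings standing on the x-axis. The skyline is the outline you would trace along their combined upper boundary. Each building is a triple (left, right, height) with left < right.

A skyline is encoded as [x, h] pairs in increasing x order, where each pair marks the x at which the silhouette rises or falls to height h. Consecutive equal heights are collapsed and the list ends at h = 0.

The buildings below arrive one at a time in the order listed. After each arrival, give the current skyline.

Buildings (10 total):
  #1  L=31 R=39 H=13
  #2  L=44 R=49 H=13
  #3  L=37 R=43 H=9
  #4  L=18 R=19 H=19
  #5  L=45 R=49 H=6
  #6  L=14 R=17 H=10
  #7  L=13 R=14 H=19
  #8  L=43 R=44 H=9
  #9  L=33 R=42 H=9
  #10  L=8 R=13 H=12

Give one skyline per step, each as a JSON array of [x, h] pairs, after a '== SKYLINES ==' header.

== SKYLINES ==
[[31,13],[39,0]]
[[31,13],[39,0],[44,13],[49,0]]
[[31,13],[39,9],[43,0],[44,13],[49,0]]
[[18,19],[19,0],[31,13],[39,9],[43,0],[44,13],[49,0]]
[[18,19],[19,0],[31,13],[39,9],[43,0],[44,13],[49,0]]
[[14,10],[17,0],[18,19],[19,0],[31,13],[39,9],[43,0],[44,13],[49,0]]
[[13,19],[14,10],[17,0],[18,19],[19,0],[31,13],[39,9],[43,0],[44,13],[49,0]]
[[13,19],[14,10],[17,0],[18,19],[19,0],[31,13],[39,9],[44,13],[49,0]]
[[13,19],[14,10],[17,0],[18,19],[19,0],[31,13],[39,9],[44,13],[49,0]]
[[8,12],[13,19],[14,10],[17,0],[18,19],[19,0],[31,13],[39,9],[44,13],[49,0]]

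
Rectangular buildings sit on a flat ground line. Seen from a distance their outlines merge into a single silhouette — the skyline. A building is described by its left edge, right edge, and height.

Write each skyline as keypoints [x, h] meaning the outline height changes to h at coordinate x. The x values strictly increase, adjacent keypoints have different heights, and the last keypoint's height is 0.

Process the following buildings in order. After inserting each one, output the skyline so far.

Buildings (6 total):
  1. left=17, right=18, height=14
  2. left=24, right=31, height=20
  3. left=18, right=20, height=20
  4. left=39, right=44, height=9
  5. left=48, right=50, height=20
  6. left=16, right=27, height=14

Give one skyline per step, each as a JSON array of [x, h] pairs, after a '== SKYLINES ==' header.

== SKYLINES ==
[[17,14],[18,0]]
[[17,14],[18,0],[24,20],[31,0]]
[[17,14],[18,20],[20,0],[24,20],[31,0]]
[[17,14],[18,20],[20,0],[24,20],[31,0],[39,9],[44,0]]
[[17,14],[18,20],[20,0],[24,20],[31,0],[39,9],[44,0],[48,20],[50,0]]
[[16,14],[18,20],[20,14],[24,20],[31,0],[39,9],[44,0],[48,20],[50,0]]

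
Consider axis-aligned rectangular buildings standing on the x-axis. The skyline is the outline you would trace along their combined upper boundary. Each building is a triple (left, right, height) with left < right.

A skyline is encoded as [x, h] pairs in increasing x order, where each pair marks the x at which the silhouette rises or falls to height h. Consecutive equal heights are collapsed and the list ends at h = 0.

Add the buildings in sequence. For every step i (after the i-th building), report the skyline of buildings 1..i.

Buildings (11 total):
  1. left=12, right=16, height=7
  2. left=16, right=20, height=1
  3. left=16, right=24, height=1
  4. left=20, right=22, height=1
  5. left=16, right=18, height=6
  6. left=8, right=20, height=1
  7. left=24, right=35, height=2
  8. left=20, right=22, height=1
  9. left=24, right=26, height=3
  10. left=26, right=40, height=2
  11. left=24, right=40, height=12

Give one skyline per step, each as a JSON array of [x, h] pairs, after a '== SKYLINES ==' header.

== SKYLINES ==
[[12,7],[16,0]]
[[12,7],[16,1],[20,0]]
[[12,7],[16,1],[24,0]]
[[12,7],[16,1],[24,0]]
[[12,7],[16,6],[18,1],[24,0]]
[[8,1],[12,7],[16,6],[18,1],[24,0]]
[[8,1],[12,7],[16,6],[18,1],[24,2],[35,0]]
[[8,1],[12,7],[16,6],[18,1],[24,2],[35,0]]
[[8,1],[12,7],[16,6],[18,1],[24,3],[26,2],[35,0]]
[[8,1],[12,7],[16,6],[18,1],[24,3],[26,2],[40,0]]
[[8,1],[12,7],[16,6],[18,1],[24,12],[40,0]]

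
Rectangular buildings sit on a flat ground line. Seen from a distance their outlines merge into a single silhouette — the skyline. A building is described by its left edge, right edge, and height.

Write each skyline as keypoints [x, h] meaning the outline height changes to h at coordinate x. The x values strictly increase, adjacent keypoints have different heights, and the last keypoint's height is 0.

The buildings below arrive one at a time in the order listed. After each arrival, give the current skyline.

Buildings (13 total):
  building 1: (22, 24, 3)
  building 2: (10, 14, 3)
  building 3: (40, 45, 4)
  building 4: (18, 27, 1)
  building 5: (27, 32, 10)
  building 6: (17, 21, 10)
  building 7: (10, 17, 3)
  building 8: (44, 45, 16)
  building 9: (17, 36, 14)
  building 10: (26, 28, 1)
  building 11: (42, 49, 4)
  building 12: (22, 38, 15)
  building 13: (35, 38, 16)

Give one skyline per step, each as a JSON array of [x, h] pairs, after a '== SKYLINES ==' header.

== SKYLINES ==
[[22,3],[24,0]]
[[10,3],[14,0],[22,3],[24,0]]
[[10,3],[14,0],[22,3],[24,0],[40,4],[45,0]]
[[10,3],[14,0],[18,1],[22,3],[24,1],[27,0],[40,4],[45,0]]
[[10,3],[14,0],[18,1],[22,3],[24,1],[27,10],[32,0],[40,4],[45,0]]
[[10,3],[14,0],[17,10],[21,1],[22,3],[24,1],[27,10],[32,0],[40,4],[45,0]]
[[10,3],[17,10],[21,1],[22,3],[24,1],[27,10],[32,0],[40,4],[45,0]]
[[10,3],[17,10],[21,1],[22,3],[24,1],[27,10],[32,0],[40,4],[44,16],[45,0]]
[[10,3],[17,14],[36,0],[40,4],[44,16],[45,0]]
[[10,3],[17,14],[36,0],[40,4],[44,16],[45,0]]
[[10,3],[17,14],[36,0],[40,4],[44,16],[45,4],[49,0]]
[[10,3],[17,14],[22,15],[38,0],[40,4],[44,16],[45,4],[49,0]]
[[10,3],[17,14],[22,15],[35,16],[38,0],[40,4],[44,16],[45,4],[49,0]]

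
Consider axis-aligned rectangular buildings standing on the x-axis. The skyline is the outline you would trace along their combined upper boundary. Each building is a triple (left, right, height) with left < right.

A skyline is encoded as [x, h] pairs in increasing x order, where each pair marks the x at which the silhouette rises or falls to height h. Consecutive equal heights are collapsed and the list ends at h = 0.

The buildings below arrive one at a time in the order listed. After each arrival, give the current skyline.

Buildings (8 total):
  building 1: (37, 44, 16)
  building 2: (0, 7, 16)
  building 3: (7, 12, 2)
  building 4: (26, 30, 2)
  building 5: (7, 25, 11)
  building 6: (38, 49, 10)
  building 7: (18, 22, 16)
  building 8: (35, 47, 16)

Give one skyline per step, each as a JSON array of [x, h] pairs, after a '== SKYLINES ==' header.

== SKYLINES ==
[[37,16],[44,0]]
[[0,16],[7,0],[37,16],[44,0]]
[[0,16],[7,2],[12,0],[37,16],[44,0]]
[[0,16],[7,2],[12,0],[26,2],[30,0],[37,16],[44,0]]
[[0,16],[7,11],[25,0],[26,2],[30,0],[37,16],[44,0]]
[[0,16],[7,11],[25,0],[26,2],[30,0],[37,16],[44,10],[49,0]]
[[0,16],[7,11],[18,16],[22,11],[25,0],[26,2],[30,0],[37,16],[44,10],[49,0]]
[[0,16],[7,11],[18,16],[22,11],[25,0],[26,2],[30,0],[35,16],[47,10],[49,0]]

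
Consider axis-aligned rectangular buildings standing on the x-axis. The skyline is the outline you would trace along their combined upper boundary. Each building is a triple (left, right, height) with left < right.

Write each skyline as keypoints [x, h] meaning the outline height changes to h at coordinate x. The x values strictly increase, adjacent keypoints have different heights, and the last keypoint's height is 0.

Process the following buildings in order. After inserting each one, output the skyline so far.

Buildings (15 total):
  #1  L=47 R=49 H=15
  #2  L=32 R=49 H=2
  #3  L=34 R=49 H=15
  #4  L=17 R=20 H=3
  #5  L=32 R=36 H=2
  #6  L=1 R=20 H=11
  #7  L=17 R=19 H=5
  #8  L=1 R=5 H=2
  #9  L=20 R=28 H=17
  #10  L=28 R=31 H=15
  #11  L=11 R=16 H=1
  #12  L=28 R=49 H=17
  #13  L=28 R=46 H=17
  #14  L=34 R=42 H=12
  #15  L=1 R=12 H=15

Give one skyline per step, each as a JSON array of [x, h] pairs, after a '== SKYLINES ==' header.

== SKYLINES ==
[[47,15],[49,0]]
[[32,2],[47,15],[49,0]]
[[32,2],[34,15],[49,0]]
[[17,3],[20,0],[32,2],[34,15],[49,0]]
[[17,3],[20,0],[32,2],[34,15],[49,0]]
[[1,11],[20,0],[32,2],[34,15],[49,0]]
[[1,11],[20,0],[32,2],[34,15],[49,0]]
[[1,11],[20,0],[32,2],[34,15],[49,0]]
[[1,11],[20,17],[28,0],[32,2],[34,15],[49,0]]
[[1,11],[20,17],[28,15],[31,0],[32,2],[34,15],[49,0]]
[[1,11],[20,17],[28,15],[31,0],[32,2],[34,15],[49,0]]
[[1,11],[20,17],[49,0]]
[[1,11],[20,17],[49,0]]
[[1,11],[20,17],[49,0]]
[[1,15],[12,11],[20,17],[49,0]]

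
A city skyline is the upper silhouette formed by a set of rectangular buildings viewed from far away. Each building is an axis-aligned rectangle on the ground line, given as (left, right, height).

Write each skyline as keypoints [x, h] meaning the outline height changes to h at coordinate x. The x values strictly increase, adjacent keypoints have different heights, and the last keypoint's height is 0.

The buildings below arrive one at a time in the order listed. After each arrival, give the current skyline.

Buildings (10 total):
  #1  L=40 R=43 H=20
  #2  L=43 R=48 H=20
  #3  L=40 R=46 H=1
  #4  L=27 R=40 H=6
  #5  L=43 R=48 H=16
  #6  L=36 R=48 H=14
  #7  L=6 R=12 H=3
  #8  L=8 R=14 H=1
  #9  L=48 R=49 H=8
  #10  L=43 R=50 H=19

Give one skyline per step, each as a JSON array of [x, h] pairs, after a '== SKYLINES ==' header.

== SKYLINES ==
[[40,20],[43,0]]
[[40,20],[48,0]]
[[40,20],[48,0]]
[[27,6],[40,20],[48,0]]
[[27,6],[40,20],[48,0]]
[[27,6],[36,14],[40,20],[48,0]]
[[6,3],[12,0],[27,6],[36,14],[40,20],[48,0]]
[[6,3],[12,1],[14,0],[27,6],[36,14],[40,20],[48,0]]
[[6,3],[12,1],[14,0],[27,6],[36,14],[40,20],[48,8],[49,0]]
[[6,3],[12,1],[14,0],[27,6],[36,14],[40,20],[48,19],[50,0]]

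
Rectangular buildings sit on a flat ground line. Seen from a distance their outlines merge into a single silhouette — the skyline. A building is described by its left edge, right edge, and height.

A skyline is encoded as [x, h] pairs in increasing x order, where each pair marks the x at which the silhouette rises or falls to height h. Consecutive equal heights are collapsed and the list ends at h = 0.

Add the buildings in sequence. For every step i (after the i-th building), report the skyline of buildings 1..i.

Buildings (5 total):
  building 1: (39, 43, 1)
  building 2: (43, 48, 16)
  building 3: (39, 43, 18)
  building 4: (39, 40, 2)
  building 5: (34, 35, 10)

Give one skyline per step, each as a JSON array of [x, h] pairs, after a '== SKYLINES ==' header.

== SKYLINES ==
[[39,1],[43,0]]
[[39,1],[43,16],[48,0]]
[[39,18],[43,16],[48,0]]
[[39,18],[43,16],[48,0]]
[[34,10],[35,0],[39,18],[43,16],[48,0]]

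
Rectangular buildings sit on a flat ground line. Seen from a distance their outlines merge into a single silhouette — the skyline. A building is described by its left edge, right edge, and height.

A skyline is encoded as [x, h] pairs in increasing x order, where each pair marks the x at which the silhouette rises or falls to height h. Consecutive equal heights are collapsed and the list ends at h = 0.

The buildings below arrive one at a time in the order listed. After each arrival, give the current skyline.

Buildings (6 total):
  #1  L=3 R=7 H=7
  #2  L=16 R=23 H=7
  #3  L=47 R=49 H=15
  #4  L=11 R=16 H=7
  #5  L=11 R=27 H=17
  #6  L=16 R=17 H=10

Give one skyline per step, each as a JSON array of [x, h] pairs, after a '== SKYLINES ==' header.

== SKYLINES ==
[[3,7],[7,0]]
[[3,7],[7,0],[16,7],[23,0]]
[[3,7],[7,0],[16,7],[23,0],[47,15],[49,0]]
[[3,7],[7,0],[11,7],[23,0],[47,15],[49,0]]
[[3,7],[7,0],[11,17],[27,0],[47,15],[49,0]]
[[3,7],[7,0],[11,17],[27,0],[47,15],[49,0]]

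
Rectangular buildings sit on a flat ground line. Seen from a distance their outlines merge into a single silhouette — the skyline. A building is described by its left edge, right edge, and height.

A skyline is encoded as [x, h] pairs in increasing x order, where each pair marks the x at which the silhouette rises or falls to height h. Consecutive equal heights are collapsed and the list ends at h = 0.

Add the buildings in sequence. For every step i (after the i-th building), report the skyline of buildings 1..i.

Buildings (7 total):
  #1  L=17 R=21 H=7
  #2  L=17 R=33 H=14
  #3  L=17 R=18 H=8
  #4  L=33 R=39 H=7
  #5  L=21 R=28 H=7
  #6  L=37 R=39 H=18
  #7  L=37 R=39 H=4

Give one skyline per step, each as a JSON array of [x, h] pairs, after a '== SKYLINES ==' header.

== SKYLINES ==
[[17,7],[21,0]]
[[17,14],[33,0]]
[[17,14],[33,0]]
[[17,14],[33,7],[39,0]]
[[17,14],[33,7],[39,0]]
[[17,14],[33,7],[37,18],[39,0]]
[[17,14],[33,7],[37,18],[39,0]]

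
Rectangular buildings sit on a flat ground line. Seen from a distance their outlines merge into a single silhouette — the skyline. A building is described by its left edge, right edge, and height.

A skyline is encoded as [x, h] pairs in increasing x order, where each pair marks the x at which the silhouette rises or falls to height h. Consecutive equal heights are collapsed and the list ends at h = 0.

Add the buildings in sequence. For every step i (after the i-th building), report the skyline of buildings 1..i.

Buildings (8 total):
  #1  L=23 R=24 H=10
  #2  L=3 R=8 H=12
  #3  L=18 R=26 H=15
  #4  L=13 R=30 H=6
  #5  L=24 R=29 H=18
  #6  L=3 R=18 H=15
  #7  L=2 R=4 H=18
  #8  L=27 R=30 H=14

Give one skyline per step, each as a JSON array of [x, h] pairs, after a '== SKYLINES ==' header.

== SKYLINES ==
[[23,10],[24,0]]
[[3,12],[8,0],[23,10],[24,0]]
[[3,12],[8,0],[18,15],[26,0]]
[[3,12],[8,0],[13,6],[18,15],[26,6],[30,0]]
[[3,12],[8,0],[13,6],[18,15],[24,18],[29,6],[30,0]]
[[3,15],[24,18],[29,6],[30,0]]
[[2,18],[4,15],[24,18],[29,6],[30,0]]
[[2,18],[4,15],[24,18],[29,14],[30,0]]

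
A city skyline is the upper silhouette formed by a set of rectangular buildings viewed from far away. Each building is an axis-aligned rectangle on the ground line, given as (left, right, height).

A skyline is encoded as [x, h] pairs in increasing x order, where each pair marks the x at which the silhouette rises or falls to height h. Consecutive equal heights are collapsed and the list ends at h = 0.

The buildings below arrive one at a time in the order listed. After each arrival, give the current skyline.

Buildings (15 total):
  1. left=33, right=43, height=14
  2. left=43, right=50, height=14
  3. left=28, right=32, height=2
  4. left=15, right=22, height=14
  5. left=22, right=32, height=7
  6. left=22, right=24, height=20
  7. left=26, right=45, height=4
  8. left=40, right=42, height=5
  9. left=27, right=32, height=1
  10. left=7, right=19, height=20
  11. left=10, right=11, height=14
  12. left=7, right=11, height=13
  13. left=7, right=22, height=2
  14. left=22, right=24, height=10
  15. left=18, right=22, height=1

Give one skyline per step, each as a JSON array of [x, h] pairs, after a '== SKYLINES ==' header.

== SKYLINES ==
[[33,14],[43,0]]
[[33,14],[50,0]]
[[28,2],[32,0],[33,14],[50,0]]
[[15,14],[22,0],[28,2],[32,0],[33,14],[50,0]]
[[15,14],[22,7],[32,0],[33,14],[50,0]]
[[15,14],[22,20],[24,7],[32,0],[33,14],[50,0]]
[[15,14],[22,20],[24,7],[32,4],[33,14],[50,0]]
[[15,14],[22,20],[24,7],[32,4],[33,14],[50,0]]
[[15,14],[22,20],[24,7],[32,4],[33,14],[50,0]]
[[7,20],[19,14],[22,20],[24,7],[32,4],[33,14],[50,0]]
[[7,20],[19,14],[22,20],[24,7],[32,4],[33,14],[50,0]]
[[7,20],[19,14],[22,20],[24,7],[32,4],[33,14],[50,0]]
[[7,20],[19,14],[22,20],[24,7],[32,4],[33,14],[50,0]]
[[7,20],[19,14],[22,20],[24,7],[32,4],[33,14],[50,0]]
[[7,20],[19,14],[22,20],[24,7],[32,4],[33,14],[50,0]]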